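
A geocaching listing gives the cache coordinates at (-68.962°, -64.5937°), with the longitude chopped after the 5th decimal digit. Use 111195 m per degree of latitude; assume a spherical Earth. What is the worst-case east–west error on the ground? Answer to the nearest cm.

Truncating at 5 decimal places can drop up to a full unit in the last place, so the longitude may be off by as much as 1e-05°.
One degree of longitude at 68.962° is 111195 × cos 68.962° ≈ 111195 × 0.3590 = 39917.6 m.
East–west error: 1e-05° × 39917.6 m/° ≈ 0.399176 m.
That is 0.399176 m = 39.918 cm.

40 cm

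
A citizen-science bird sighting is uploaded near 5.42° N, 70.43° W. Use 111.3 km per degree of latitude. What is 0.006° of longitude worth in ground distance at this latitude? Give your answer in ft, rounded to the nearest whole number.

At 5.42° a degree of longitude is 111300 × cos 5.42° ≈ 110802 m, so 0.006° corresponds to 664.814 m.
In feet: 664.814 m ÷ 0.3048 ≈ 2181.1 ft.

2181 ft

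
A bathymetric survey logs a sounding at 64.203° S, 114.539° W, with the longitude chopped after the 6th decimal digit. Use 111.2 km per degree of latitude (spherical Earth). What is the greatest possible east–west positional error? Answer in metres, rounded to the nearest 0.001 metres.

Truncating at 6 decimal places can drop up to a full unit in the last place, so the longitude may be off by as much as 1e-06°.
Parallels shrink by cos φ, so at 64.203° a degree of longitude is 111200 × 0.4352 ≈ 48392.5 m.
So at most 1e-06° × 48392.5 ≈ 0.0483925 m east–west.

0.048 metres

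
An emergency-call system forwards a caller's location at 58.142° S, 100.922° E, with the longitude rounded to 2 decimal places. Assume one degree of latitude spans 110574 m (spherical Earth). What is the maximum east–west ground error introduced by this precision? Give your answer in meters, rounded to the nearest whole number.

292 meters

Rounding to 2 decimal places leaves the longitude within ±0.005° of the true value.
One degree of longitude at 58.142° is 110574 × cos 58.142° ≈ 110574 × 0.5278 = 58362.7 m.
East–west error: 0.005° × 58362.7 m/° ≈ 291.814 m.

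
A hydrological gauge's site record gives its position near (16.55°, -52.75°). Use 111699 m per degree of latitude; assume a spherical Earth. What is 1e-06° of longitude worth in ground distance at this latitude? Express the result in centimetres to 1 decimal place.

10.7 centimetres

One degree of longitude here spans 111699 × cos 16.55° = 111699 × 0.9586 ≈ 107071 m; 1e-06° of that is 0.107071 m.
That is 0.107071 m = 10.707 cm.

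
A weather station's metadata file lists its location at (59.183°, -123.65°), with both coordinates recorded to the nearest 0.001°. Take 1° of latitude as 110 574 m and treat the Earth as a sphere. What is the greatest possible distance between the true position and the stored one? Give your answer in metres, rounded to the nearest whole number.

Rounding to 3 decimal places leaves each coordinate within ±0.0005° of the true value.
North–south component: 0.0005° × 110574 = 55.287 m.
E–W at 59.183°: 0.0005° × 110574 × cos 59.183° = 0.0005 × 110574 × 0.5123 ≈ 28.3234 m.
Combining orthogonally: (55.287² + 28.3234²)^½ ≈ 62.1198 m.

62 metres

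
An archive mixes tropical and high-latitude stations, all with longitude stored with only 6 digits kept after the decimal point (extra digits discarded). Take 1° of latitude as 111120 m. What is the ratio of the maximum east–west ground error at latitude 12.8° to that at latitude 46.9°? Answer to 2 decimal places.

1.43

Truncating at 6 decimal places can drop up to a full unit in the last place, so the longitude may be off by as much as 1e-06°.
Error at 12.8° = 1e-06° × 111120 × cos 12.8° ≈ 0.11112 × 0.9751 = 0.10836 m.
At 46.9°: 1e-06° × 111120 × cos 46.9° = 1e-06 × 111120 × 0.6833 ≈ 0.075925 m.
The ratio reduces to cos 12.8° / cos 46.9° = 0.9751/0.6833 ≈ 1.4272.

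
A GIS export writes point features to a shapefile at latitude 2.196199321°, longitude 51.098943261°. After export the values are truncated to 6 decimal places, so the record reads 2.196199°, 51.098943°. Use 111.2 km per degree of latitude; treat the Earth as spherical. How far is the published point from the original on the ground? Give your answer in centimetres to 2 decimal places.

4.60 centimetres

The latitude changed by +0.000000321° and the longitude by +0.000000261°.
N–S: 0.000000321° × 111200 m/° = 0.0356952 m.
East–west at this latitude: 0.000000261° × 111200 × cos 2.1962° ≈ 0.000000261 × 111118 = 0.0290019 m.
Hypotenuse of the two orthogonal shifts: √(0.0356952² + 0.0290019²) = 0.0459919 m.
That is 0.0459919 m = 4.5992 cm.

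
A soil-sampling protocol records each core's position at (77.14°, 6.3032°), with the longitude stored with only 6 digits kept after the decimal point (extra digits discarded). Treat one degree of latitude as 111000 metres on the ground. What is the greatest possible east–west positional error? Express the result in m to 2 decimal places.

0.02 m

Truncating at 6 decimal places can drop up to a full unit in the last place, so the longitude may be off by as much as 1e-06°.
One degree of longitude at 77.14° is 111000 × cos 77.14° ≈ 111000 × 0.2226 = 24705.2 m.
So at most 1e-06° × 24705.2 ≈ 0.0247052 m east–west.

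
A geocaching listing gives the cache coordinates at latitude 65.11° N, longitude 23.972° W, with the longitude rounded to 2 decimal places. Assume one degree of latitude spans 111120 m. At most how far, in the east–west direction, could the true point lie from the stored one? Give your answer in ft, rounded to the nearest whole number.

Rounding to 2 decimal places leaves the longitude within ±0.005° of the true value.
One degree of longitude at 65.11° is 111120 × cos 65.11° ≈ 111120 × 0.4209 = 46767.9 m.
Maximum E–W displacement: 0.005 × 46767.9 = 233.84 m.
In feet: 233.84 m ÷ 0.3048 ≈ 767.19 ft.

767 ft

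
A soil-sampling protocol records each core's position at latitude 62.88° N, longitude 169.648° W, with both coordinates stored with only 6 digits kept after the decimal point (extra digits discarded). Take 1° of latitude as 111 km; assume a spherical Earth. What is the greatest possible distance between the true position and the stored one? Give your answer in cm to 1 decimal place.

Truncating at 6 decimal places can drop up to a full unit in the last place, so each coordinate may be off by as much as 1e-06°.
Latitude error → 1e-06 × 111000 = 0.111 m along the meridian.
E–W at 62.88°: 1e-06° × 111000 × cos 62.88° = 1e-06 × 111000 × 0.4559 ≈ 0.0506 m.
Combining orthogonally: (0.111² + 0.0506²)^½ ≈ 0.121989 m.
That is 0.121989 m = 12.199 cm.

12.2 cm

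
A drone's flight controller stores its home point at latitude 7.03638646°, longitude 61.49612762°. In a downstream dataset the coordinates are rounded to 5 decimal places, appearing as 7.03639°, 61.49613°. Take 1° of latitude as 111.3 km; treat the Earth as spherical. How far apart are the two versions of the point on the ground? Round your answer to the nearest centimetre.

47 centimetres

Δlat = 7.03638646 − 7.03639 = -0.00000354°; Δlon = 61.49612762 − 61.49613 = -0.00000238°.
N–S: -0.00000354° × 111300 m/° = -0.394002 m.
E–W at 7.03639°: -0.00000238° × 111300 × cos 7.03639° = -0.00000238 × 111300 × 0.9925 ≈ -0.262899 m.
Hypotenuse of the two orthogonal shifts: √(0.394002² + 0.262899²) = 0.47366 m.
That is 0.47366 m = 47.366 cm.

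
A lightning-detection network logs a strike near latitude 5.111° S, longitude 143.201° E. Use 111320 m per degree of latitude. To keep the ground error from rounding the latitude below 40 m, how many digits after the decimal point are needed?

4

One degree of latitude covers 111320 m.
N decimal places → at most half a unit in the last place, 0.5 × 10⁻ᴺ° = 111320/2 × 10⁻ᴺ m.
Need 0.5 × 111320 × 10⁻ᴺ ≤ 40 → 10⁻ᴺ ≤ 7.186e-04, so N ≥ 3.14.
So 4 decimal places suffice (5.57 m); 3 would allow up to 55.7 m.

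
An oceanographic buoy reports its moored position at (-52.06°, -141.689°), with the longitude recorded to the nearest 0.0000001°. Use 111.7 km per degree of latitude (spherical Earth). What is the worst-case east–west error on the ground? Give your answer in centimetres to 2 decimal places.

0.34 centimetres

Rounding to 7 decimal places leaves the longitude within ±5e-08° of the true value.
Parallels shrink by cos φ, so at 52.06° a degree of longitude is 111700 × 0.6148 ≈ 68677.2 m.
East–west error: 5e-08° × 68677.2 m/° ≈ 0.00343386 m.
That is 0.00343386 m = 0.34339 cm.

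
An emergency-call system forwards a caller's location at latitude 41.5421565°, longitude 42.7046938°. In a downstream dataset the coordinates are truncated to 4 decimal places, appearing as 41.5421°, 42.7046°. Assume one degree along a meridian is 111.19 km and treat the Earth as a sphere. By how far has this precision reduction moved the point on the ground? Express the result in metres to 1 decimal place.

10.0 metres

Δlat = 41.5421565 − 41.5421 = +0.0000565°; Δlon = 42.7046938 − 42.7046 = +0.0000938°.
North–south shift: 0.0000565 × 111190 = 6.28223 m.
East–west at this latitude: 0.0000938° × 111190 × cos 41.5421° ≈ 0.0000938 × 83222.2 = 7.80624 m.
Hypotenuse of the two orthogonal shifts: √(6.28223² + 7.80624²) = 10.0202 m.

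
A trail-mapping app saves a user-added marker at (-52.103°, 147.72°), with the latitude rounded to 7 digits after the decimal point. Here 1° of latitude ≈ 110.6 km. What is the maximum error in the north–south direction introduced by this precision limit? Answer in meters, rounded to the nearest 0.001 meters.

0.006 meters

Rounding to 7 decimal places leaves the latitude within ±5e-08° of the true value.
Along the meridian that is 5e-08° × 110600 m/° = 0.00553 m.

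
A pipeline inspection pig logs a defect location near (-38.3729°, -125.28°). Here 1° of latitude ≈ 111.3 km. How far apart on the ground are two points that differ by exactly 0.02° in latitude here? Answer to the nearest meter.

Along a meridian 0.02° is 0.02 × 111300 = 2226 m.

2226 meters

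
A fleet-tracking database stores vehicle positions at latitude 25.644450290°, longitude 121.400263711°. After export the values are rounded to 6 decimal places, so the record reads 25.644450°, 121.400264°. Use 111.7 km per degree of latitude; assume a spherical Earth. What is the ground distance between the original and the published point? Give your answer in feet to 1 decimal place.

0.1 feet

Δlat = 25.644450290 − 25.644450 = +0.000000290°; Δlon = 121.400263711 − 121.400264 = -0.000000289°.
N–S: 0.000000290° × 111700 m/° = 0.032393 m.
E–W at 25.6444°: -0.000000289° × 111700 × cos 25.6444° = -0.000000289 × 111700 × 0.9015 ≈ -0.0291015 m.
Combined displacement = (0.032393² + 0.0291015²)^½ ≈ 0.0435454 m.
Converting: 0.0435454 m × 3.2808 ft/m ≈ 0.14287 ft.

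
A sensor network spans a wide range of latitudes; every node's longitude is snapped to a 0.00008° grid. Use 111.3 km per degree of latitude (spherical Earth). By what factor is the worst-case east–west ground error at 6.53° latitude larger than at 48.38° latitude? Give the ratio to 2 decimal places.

1.50

With a 0.00008° grid the true value lies within half a step, ±0.00008°/2 = ±4e-05°, of the stored one.
Error at 6.53° = 4e-05° × 111300 × cos 6.53° ≈ 4.452 × 0.9935 = 4.4231 m.
Error at 48.38° = 4e-05° × 111300 × cos 48.38° ≈ 4.452 × 0.6642 = 2.957 m.
Ratio: 4.4231 / 2.957 = cos 6.53° / cos 48.38° ≈ 1.4958.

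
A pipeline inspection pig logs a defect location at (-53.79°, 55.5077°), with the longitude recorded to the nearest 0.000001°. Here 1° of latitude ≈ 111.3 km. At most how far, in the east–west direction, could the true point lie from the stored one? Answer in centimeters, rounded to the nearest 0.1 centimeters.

Rounding to 6 decimal places leaves the longitude within ±5e-07° of the true value.
Parallels shrink by cos φ, so at 53.79° a degree of longitude is 111300 × 0.5907 ≈ 65750.1 m.
East–west error: 5e-07° × 65750.1 m/° ≈ 0.032875 m.
That is 0.032875 m = 3.2875 cm.

3.3 centimeters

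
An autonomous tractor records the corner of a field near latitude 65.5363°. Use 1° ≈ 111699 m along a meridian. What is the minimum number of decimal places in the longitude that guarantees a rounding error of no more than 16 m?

4

At 65.5363° one degree of longitude covers 111699 × cos 65.5363° ≈ 111699 × 0.4141 ≈ 46256.4 m.
Rounding to N decimal places gives at most 0.5 × 10⁻ᴺ degrees of error, i.e. 0.5 × 10⁻ᴺ × 46256.4 m.
Need 0.5 × 46256.4 × 10⁻ᴺ ≤ 16 → 10⁻ᴺ ≤ 6.918e-04, so N ≥ 3.16.
N = 3 would give 23.1 m (too coarse); N = 4 gives 2.31 m ≤ 16 m.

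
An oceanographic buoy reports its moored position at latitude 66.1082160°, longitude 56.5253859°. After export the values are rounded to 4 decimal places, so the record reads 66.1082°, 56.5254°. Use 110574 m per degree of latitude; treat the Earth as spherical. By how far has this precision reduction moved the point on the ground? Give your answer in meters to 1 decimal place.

1.9 meters

The latitude changed by +0.0000160° and the longitude by -0.0000141°.
North–south shift: 0.0000160 × 110574 = 1.76918 m.
East–west at this latitude: -0.0000141° × 110574 × cos 66.1082° ≈ -0.0000141 × 44783.7 = -0.63145 m.
Combined displacement = (1.76918² + 0.63145²)^½ ≈ 1.87849 m.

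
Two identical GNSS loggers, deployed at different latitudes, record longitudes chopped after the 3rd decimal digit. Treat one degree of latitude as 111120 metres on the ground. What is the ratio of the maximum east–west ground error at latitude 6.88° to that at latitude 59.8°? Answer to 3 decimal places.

Truncating at 3 decimal places can drop up to a full unit in the last place, so the longitude may be off by as much as 0.001°.
Error at 6.88° = 0.001° × 111120 × cos 6.88° ≈ 111.12 × 0.9928 = 110.32 m.
At 59.8°: 0.001° × 111120 × cos 59.8° = 0.001 × 111120 × 0.5030 ≈ 55.896 m.
Ratio: 110.32 / 55.896 = cos 6.88° / cos 59.8° ≈ 1.9737.

1.974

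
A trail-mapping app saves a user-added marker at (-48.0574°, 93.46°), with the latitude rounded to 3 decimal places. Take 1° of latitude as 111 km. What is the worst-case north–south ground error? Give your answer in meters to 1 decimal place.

Rounding to 3 decimal places leaves the latitude within ±0.0005° of the true value.
Along the meridian that is 0.0005° × 111000 m/° = 55.5 m.

55.5 meters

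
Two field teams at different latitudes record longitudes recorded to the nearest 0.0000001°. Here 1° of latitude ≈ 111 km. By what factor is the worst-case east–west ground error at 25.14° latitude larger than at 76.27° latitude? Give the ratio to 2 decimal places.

3.81

Rounding to 7 decimal places leaves the longitude within ±5e-08° of the true value.
Error at 25.14° = 5e-08° × 111000 × cos 25.14° ≈ 0.00555 × 0.9053 = 0.0050243 m.
At 76.27°: 5e-08° × 111000 × cos 76.27° = 5e-08 × 111000 × 0.2373 ≈ 0.0013173 m.
The ratio reduces to cos 25.14° / cos 76.27° = 0.9053/0.2373 ≈ 3.8141.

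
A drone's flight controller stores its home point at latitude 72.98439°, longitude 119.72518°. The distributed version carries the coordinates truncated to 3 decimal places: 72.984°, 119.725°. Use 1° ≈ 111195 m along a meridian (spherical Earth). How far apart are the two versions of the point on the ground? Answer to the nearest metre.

44 metres

Δlat = 72.98439 − 72.984 = +0.00039°; Δlon = 119.72518 − 119.725 = +0.00018°.
North–south shift: 0.00039 × 111195 = 43.3661 m.
E–W at 72.984°: 0.00018° × 111195 × cos 72.984° = 0.00018 × 111195 × 0.2926 ≈ 5.85719 m.
Distance: √(43.3661² + 5.85719²) ≈ 43.7598 m.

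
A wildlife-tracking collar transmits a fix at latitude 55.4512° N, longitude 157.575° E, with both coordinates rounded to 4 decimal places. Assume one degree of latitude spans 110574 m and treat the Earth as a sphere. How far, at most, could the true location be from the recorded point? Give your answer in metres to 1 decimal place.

6.4 metres

Rounding to 4 decimal places leaves each coordinate within ±5e-05° of the true value.
N–S: 5e-05° × 110574 m/° = 5.5287 m.
E–W at 55.4512°: 5e-05° × 110574 × cos 55.4512° = 5e-05 × 110574 × 0.5671 ≈ 3.13537 m.
The two errors are perpendicular, so the maximum displacement is √(5.5287² + 3.13537²) ≈ 6.35587 m.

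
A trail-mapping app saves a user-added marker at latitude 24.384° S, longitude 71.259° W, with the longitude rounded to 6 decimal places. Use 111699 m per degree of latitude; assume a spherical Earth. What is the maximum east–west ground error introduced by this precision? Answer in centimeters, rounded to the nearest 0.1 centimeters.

5.1 centimeters

Rounding to 6 decimal places leaves the longitude within ±5e-07° of the true value.
Parallels shrink by cos φ, so at 24.384° a degree of longitude is 111699 × 0.9108 ≈ 101735 m.
So at most 5e-07° × 101735 ≈ 0.0508677 m east–west.
That is 0.0508677 m = 5.0868 cm.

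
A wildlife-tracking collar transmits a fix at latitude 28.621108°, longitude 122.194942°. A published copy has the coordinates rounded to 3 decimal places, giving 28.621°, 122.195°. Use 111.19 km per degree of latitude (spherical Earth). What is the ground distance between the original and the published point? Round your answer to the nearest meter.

Δlat = 28.621108 − 28.621 = +0.000108°; Δlon = 122.194942 − 122.195 = -0.000058°.
N–S: 0.000108° × 111190 m/° = 12.0085 m.
E–W at 28.621°: -0.000058° × 111190 × cos 28.621° = -0.000058 × 111190 × 0.8778 ≈ -5.661 m.
Hypotenuse of the two orthogonal shifts: √(12.0085² + 5.661²) = 13.276 m.

13 meters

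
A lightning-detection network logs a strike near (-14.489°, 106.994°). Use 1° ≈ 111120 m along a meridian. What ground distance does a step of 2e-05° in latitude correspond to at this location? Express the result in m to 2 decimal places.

2.22 m

2e-05° × 111120 m/° = 2.2224 m.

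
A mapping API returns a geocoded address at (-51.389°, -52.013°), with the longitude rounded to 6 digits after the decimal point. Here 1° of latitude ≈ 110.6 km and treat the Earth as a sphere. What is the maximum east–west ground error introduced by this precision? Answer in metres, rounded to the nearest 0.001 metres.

Rounding to 6 decimal places leaves the longitude within ±5e-07° of the true value.
At latitude 51.389° a degree of longitude spans 110600 m × cos 51.389° = 110600 × 0.6240 ≈ 69017.7 m.
Maximum E–W displacement: 5e-07 × 69017.7 = 0.0345088 m.

0.035 metres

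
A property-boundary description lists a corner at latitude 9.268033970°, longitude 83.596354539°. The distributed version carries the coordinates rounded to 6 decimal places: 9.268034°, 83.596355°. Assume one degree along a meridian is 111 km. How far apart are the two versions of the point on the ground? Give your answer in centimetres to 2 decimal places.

The latitude changed by -0.000000030° and the longitude by -0.000000461°.
North–south shift: -0.000000030 × 111000 = -0.00333 m.
E–W at 9.26803°: -0.000000461° × 111000 × cos 9.26803° = -0.000000461 × 111000 × 0.9869 ≈ -0.050503 m.
Distance: √(0.00333² + 0.050503²) ≈ 0.0506127 m.
That is 0.0506127 m = 5.0613 cm.

5.06 centimetres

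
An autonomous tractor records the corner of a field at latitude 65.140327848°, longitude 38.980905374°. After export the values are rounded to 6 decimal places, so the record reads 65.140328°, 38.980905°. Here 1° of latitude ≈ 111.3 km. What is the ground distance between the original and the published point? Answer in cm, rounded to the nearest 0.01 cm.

The latitude changed by -0.000000152° and the longitude by +0.000000374°.
N–S: -0.000000152° × 111300 m/° = -0.0169176 m.
E–W at 65.1403°: 0.000000374° × 111300 × cos 65.1403° = 0.000000374 × 111300 × 0.4204 ≈ 0.0174995 m.
Hypotenuse of the two orthogonal shifts: √(0.0169176² + 0.0174995²) = 0.0243401 m.
That is 0.0243401 m = 2.434 cm.

2.43 cm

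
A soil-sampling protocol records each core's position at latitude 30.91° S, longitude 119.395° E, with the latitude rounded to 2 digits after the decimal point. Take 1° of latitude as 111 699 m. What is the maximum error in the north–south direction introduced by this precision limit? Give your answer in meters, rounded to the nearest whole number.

558 meters

Rounding to 2 decimal places leaves the latitude within ±0.005° of the true value.
Along the meridian that is 0.005° × 111699 m/° = 558.495 m.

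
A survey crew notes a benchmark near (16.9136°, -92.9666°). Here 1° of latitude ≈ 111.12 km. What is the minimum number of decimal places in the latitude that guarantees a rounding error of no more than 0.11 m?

6 decimal places

One degree of latitude covers 111120 m.
Rounding to N decimal places gives at most 0.5 × 10⁻ᴺ degrees of error, i.e. 0.5 × 10⁻ᴺ × 111120 m.
Setting 55560 × 10⁻ᴺ ≤ 0.11 gives 10ᴺ ≥ 5.051e+05, i.e. N ≥ 5.70.
So 6 decimal places suffice (0.0556 m); 5 would allow up to 0.556 m.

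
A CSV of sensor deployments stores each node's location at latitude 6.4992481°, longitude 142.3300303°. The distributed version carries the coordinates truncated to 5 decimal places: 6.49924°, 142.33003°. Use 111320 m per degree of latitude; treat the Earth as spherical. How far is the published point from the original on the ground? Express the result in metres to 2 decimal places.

The latitude changed by +0.0000081° and the longitude by +0.0000003°.
North–south shift: 0.0000081 × 111320 = 0.901692 m.
E–W at 6.49924°: 0.0000003° × 111320 × cos 6.49924° = 0.0000003 × 111320 × 0.9936 ≈ 0.0331814 m.
Distance: √(0.901692² + 0.0331814²) ≈ 0.902302 m.

0.90 metres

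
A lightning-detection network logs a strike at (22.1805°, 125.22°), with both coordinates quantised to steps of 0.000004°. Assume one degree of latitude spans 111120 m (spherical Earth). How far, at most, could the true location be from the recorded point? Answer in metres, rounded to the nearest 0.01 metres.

0.30 metres

With a 0.000004° grid the true value lies within half a step, ±0.000004°/2 = ±2e-06°, of the stored one.
N–S: 2e-06° × 111120 m/° = 0.22224 m.
E–W at 22.1805°: 2e-06° × 111120 × cos 22.1805° = 2e-06 × 111120 × 0.9260 ≈ 0.205794 m.
The two errors are perpendicular, so the maximum displacement is √(0.22224² + 0.205794²) ≈ 0.302889 m.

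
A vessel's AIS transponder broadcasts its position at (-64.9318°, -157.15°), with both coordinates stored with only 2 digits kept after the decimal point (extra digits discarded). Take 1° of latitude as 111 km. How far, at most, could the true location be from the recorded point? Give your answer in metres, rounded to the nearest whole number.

1206 metres

Truncating at 2 decimal places can drop up to a full unit in the last place, so each coordinate may be off by as much as 0.01°.
Latitude error → 0.01 × 111000 = 1110 m along the meridian.
East–west component at 64.9318°: 0.01° × 111000 × cos 64.9318° ≈ 0.01 × 47030.3 ≈ 470.303 m.
The two errors are perpendicular, so the maximum displacement is √(1110² + 470.303²) ≈ 1205.52 m.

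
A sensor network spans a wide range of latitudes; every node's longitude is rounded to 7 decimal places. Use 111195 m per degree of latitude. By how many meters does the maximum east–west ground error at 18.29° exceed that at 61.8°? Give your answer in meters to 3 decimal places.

Rounding to 7 decimal places leaves the longitude within ±5e-08° of the true value.
At 18.29°: 5e-08° × 111195 × cos 18.29° = 5e-08 × 111195 × 0.9495 ≈ 0.0052789 m.
At 61.8°: 5e-08° × 111195 × cos 61.8° = 5e-08 × 111195 × 0.4726 ≈ 0.0026273 m.
Difference: 0.0052789 − 0.0026273 = 0.0026516 m.

0.003 meters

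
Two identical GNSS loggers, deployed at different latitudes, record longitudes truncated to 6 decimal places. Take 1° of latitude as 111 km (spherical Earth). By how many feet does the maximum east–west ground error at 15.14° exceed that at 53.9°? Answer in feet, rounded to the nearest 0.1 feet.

Truncating at 6 decimal places can drop up to a full unit in the last place, so the longitude may be off by as much as 1e-06°.
Error at 15.14° = 1e-06° × 111000 × cos 15.14° ≈ 0.111 × 0.9653 = 0.10715 m.
Error at 53.9° = 1e-06° × 111000 × cos 53.9° ≈ 0.111 × 0.5892 = 0.065401 m.
Difference: 0.10715 − 0.065401 = 0.041746 m.
Converting: 0.0417465 m × 3.2808 ft/m ≈ 0.13696 ft.

0.1 feet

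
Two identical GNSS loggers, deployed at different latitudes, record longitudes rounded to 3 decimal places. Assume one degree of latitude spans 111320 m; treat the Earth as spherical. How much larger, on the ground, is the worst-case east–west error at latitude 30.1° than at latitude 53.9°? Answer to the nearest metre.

Rounding to 3 decimal places leaves the longitude within ±0.0005° of the true value.
Error at 30.1° = 0.0005° × 111320 × cos 30.1° ≈ 55.66 × 0.8652 = 48.154 m.
Error at 53.9° = 0.0005° × 111320 × cos 53.9° ≈ 55.66 × 0.5892 = 32.795 m.
Difference: 48.154 − 32.795 = 15.36 m.

15 metres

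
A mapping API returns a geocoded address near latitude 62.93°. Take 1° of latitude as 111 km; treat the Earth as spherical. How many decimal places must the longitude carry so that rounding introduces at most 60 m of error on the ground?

At 62.93° one degree of longitude covers 111000 × cos 62.93° ≈ 111000 × 0.4551 ≈ 50513.7 m.
With N decimal places the half-ulp bound is 0.5·10⁻ᴺ°, or 0.5·10⁻ᴺ × 50513.7 m on the ground.
Need 0.5 × 50513.7 × 10⁻ᴺ ≤ 60 → 10⁻ᴺ ≤ 2.376e-03, so N ≥ 2.62.
At 2 places the error can reach 253 m, but 3 places keeps it to 25.3 m.

3 decimal places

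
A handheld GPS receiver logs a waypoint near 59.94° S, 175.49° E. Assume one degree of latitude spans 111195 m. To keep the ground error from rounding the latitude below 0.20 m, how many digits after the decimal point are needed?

One degree of latitude covers 111195 m.
Rounding to N decimal places gives at most 0.5 × 10⁻ᴺ degrees of error, i.e. 0.5 × 10⁻ᴺ × 111195 m.
Need 0.5 × 111195 × 10⁻ᴺ ≤ 0.20 → 10⁻ᴺ ≤ 3.597e-06, so N ≥ 5.44.
So 6 decimal places suffice (0.0556 m); 5 would allow up to 0.556 m.

6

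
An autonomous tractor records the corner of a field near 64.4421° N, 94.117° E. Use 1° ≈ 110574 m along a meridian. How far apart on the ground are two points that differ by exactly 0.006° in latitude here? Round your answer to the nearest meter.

663 meters

0.006° × 110574 m/° = 663.444 m.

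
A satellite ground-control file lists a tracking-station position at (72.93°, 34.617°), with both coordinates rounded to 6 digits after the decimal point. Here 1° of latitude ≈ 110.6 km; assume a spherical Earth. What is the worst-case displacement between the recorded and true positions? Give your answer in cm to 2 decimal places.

Rounding to 6 decimal places leaves each coordinate within ±5e-07° of the true value.
North–south component: 5e-07° × 110600 = 0.0553 m.
East–west component at 72.93°: 5e-07° × 110600 × cos 72.93° ≈ 5e-07 × 32465.5 ≈ 0.0162328 m.
The two errors are perpendicular, so the maximum displacement is √(0.0553² + 0.0162328²) ≈ 0.0576333 m.
That is 0.0576333 m = 5.7633 cm.

5.76 cm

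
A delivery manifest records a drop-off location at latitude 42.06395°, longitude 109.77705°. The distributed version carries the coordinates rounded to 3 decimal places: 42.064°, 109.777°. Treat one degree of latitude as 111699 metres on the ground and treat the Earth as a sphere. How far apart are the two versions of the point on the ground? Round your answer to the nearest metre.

Δlat = 42.06395 − 42.064 = -0.00005°; Δlon = 109.77705 − 109.777 = +0.00005°.
N–S: -0.00005° × 111699 m/° = -5.58495 m.
E–W at 42.064°: 0.00005° × 111699 × cos 42.064° = 0.00005 × 111699 × 0.7424 ≈ 4.14625 m.
Distance: √(5.58495² + 4.14625²) ≈ 6.95579 m.

7 metres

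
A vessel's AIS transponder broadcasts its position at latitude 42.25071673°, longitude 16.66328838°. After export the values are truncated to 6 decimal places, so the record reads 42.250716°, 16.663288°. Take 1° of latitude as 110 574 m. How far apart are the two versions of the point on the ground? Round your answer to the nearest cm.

Δlat = 42.25071673 − 42.250716 = +0.00000073°; Δlon = 16.66328838 − 16.663288 = +0.00000038°.
N–S: 0.00000073° × 110574 m/° = 0.080719 m.
East–west at this latitude: 0.00000038° × 110574 × cos 42.2507° ≈ 0.00000038 × 81848 = 0.0311022 m.
Hypotenuse of the two orthogonal shifts: √(0.080719² + 0.0311022²) = 0.0865038 m.
That is 0.0865038 m = 8.6504 cm.

9 cm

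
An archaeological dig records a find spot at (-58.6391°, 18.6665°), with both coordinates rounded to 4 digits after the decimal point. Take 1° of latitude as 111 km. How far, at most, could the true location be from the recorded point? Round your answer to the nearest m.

Rounding to 4 decimal places leaves each coordinate within ±5e-05° of the true value.
North–south component: 5e-05° × 111000 = 5.55 m.
East–west component at 58.6391°: 5e-05° × 111000 × cos 58.6391° ≈ 5e-05 × 57767.4 ≈ 2.88837 m.
The two errors are perpendicular, so the maximum displacement is √(5.55² + 2.88837²) ≈ 6.25661 m.

6 m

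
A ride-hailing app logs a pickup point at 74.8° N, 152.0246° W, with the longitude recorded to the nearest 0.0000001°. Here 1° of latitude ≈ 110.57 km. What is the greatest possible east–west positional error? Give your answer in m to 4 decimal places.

0.0014 m

Rounding to 7 decimal places leaves the longitude within ±5e-08° of the true value.
At latitude 74.8° a degree of longitude spans 110570 m × cos 74.8° = 110570 × 0.2622 ≈ 28990.3 m.
East–west error: 5e-08° × 28990.3 m/° ≈ 0.00144951 m.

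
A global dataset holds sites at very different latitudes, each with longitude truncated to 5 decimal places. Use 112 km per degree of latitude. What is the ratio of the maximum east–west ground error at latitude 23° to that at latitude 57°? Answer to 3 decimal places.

1.690

Truncating at 5 decimal places can drop up to a full unit in the last place, so the longitude may be off by as much as 1e-05°.
Error at 23° = 1e-05° × 112000 × cos 23° ≈ 1.12 × 0.9205 = 1.031 m.
At 57°: 1e-05° × 112000 × cos 57° = 1e-05 × 112000 × 0.5446 ≈ 0.61 m.
Ratio: 1.031 / 0.61 = cos 23° / cos 57° ≈ 1.6901.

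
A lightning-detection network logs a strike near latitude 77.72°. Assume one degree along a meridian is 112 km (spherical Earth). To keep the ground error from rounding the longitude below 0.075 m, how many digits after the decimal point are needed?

6

At 77.72° one degree of longitude covers 112000 × cos 77.72° ≈ 112000 × 0.2127 ≈ 23821.2 m.
Rounding to N decimal places gives at most 0.5 × 10⁻ᴺ degrees of error, i.e. 0.5 × 10⁻ᴺ × 23821.2 m.
Setting 11910.6 × 10⁻ᴺ ≤ 0.075 gives 10ᴺ ≥ 1.588e+05, i.e. N ≥ 5.20.
So 6 decimal places suffice (0.0119 m); 5 would allow up to 0.119 m.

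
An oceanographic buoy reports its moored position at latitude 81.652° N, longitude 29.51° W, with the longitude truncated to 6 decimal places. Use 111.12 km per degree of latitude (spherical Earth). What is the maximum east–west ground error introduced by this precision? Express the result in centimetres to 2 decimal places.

1.61 centimetres

Truncating at 6 decimal places can drop up to a full unit in the last place, so the longitude may be off by as much as 1e-06°.
At latitude 81.652° a degree of longitude spans 111120 m × cos 81.652° = 111120 × 0.1452 ≈ 16133 m.
So at most 1e-06° × 16133 ≈ 0.016133 m east–west.
That is 0.016133 m = 1.6133 cm.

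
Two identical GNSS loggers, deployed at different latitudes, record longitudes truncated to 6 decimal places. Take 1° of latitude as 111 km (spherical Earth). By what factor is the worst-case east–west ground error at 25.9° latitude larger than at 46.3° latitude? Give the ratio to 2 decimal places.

Truncating at 6 decimal places can drop up to a full unit in the last place, so the longitude may be off by as much as 1e-06°.
Error at 25.9° = 1e-06° × 111000 × cos 25.9° ≈ 0.111 × 0.8996 = 0.099851 m.
At 46.3°: 1e-06° × 111000 × cos 46.3° = 1e-06 × 111000 × 0.6909 ≈ 0.076688 m.
Ratio: 0.099851 / 0.076688 = cos 25.9° / cos 46.3° ≈ 1.3020.

1.30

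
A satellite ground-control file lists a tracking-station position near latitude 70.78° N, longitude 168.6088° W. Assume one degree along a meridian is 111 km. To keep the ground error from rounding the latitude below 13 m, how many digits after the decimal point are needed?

One degree of latitude covers 111000 m.
N decimal places → at most half a unit in the last place, 0.5 × 10⁻ᴺ° = 111000/2 × 10⁻ᴺ m.
Setting 55500 × 10⁻ᴺ ≤ 13 gives 10ᴺ ≥ 4269, i.e. N ≥ 3.63.
N = 3 would give 55.5 m (too coarse); N = 4 gives 5.55 m ≤ 13 m.

4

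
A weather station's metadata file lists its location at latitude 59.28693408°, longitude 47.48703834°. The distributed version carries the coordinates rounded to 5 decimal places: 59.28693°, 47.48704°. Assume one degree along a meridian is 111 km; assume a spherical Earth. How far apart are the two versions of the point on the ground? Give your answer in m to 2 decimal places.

The latitude changed by +0.00000408° and the longitude by -0.00000166°.
North–south shift: 0.00000408 × 111000 = 0.45288 m.
East–west at this latitude: -0.00000166° × 111000 × cos 59.2869° ≈ -0.00000166 × 56692 = -0.0941088 m.
Distance: √(0.45288² + 0.0941088²) ≈ 0.462555 m.

0.46 m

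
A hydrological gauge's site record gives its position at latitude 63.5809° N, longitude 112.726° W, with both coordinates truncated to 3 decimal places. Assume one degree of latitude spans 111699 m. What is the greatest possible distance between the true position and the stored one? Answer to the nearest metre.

Truncating at 3 decimal places can drop up to a full unit in the last place, so each coordinate may be off by as much as 0.001°.
Latitude error → 0.001 × 111699 = 111.699 m along the meridian.
E–W at 63.5809°: 0.001° × 111699 × cos 63.5809° = 0.001 × 111699 × 0.4449 ≈ 49.6987 m.
Combining orthogonally: (111.699² + 49.6987²)^½ ≈ 122.256 m.

122 metres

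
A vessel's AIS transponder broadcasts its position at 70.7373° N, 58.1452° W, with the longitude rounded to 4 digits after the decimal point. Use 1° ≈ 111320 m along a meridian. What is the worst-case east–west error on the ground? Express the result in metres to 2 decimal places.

Rounding to 4 decimal places leaves the longitude within ±5e-05° of the true value.
Parallels shrink by cos φ, so at 70.7373° a degree of longitude is 111320 × 0.3299 ≈ 36724.5 m.
Maximum E–W displacement: 5e-05 × 36724.5 = 1.83622 m.

1.84 metres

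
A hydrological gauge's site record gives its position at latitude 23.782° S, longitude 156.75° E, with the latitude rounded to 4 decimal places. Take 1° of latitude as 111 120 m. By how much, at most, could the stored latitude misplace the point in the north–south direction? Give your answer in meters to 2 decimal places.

5.56 meters

Rounding to 4 decimal places leaves the latitude within ±5e-05° of the true value.
So the N–S error is at most 5e-05 × 111120 = 5.556 m.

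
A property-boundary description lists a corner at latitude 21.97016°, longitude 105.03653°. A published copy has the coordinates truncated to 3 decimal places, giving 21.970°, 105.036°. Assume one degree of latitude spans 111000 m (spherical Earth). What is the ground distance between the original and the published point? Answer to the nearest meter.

The latitude changed by +0.00016° and the longitude by +0.00053°.
North–south shift: 0.00016 × 111000 = 17.76 m.
East–west at this latitude: 0.00053° × 111000 × cos 21.97° ≈ 0.00053 × 102939 = 54.5578 m.
Distance: √(17.76² + 54.5578²) ≈ 57.3757 m.

57 meters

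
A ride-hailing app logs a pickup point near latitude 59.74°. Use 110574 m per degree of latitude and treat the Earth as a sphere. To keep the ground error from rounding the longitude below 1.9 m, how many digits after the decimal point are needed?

At 59.74° one degree of longitude covers 110574 × cos 59.74° ≈ 110574 × 0.5039 ≈ 55721 m.
N decimal places → at most half a unit in the last place, 0.5 × 10⁻ᴺ° = 55721/2 × 10⁻ᴺ m.
Setting 27860.5 × 10⁻ᴺ ≤ 1.9 gives 10ᴺ ≥ 1.466e+04, i.e. N ≥ 4.17.
At 4 places the error can reach 2.79 m, but 5 places keeps it to 0.279 m.

5 decimal places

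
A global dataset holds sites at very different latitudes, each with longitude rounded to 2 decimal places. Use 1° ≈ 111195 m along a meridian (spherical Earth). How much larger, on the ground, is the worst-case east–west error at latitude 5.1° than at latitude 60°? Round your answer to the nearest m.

276 m

Rounding to 2 decimal places leaves the longitude within ±0.005° of the true value.
Error at 5.1° = 0.005° × 111195 × cos 5.1° ≈ 555.98 × 0.9960 = 553.77 m.
At 60°: 0.005° × 111195 × cos 60° = 0.005 × 111195 × 0.5000 ≈ 277.99 m.
So the lower-latitude error exceeds the higher by 553.77 − 277.99 = 275.79 m.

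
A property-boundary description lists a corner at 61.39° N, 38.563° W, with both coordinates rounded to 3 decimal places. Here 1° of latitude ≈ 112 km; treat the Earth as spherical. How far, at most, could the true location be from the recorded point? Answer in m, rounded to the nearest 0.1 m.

62.1 m

Rounding to 3 decimal places leaves each coordinate within ±0.0005° of the true value.
N–S: 0.0005° × 112000 m/° = 56 m.
E–W at 61.39°: 0.0005° × 112000 × cos 61.39° = 0.0005 × 112000 × 0.4788 ≈ 26.8153 m.
Combining orthogonally: (56² + 26.8153²)^½ ≈ 62.0891 m.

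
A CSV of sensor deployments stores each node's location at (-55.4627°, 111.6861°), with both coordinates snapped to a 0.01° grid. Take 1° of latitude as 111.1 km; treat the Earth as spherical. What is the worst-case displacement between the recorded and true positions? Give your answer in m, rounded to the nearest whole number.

639 m

With a 0.01° grid the true value lies within half a step, ±0.01°/2 = ±0.005°, of the stored one.
Latitude error → 0.005 × 111100 = 555.5 m along the meridian.
E–W at 55.4627°: 0.005° × 111100 × cos 55.4627° = 0.005 × 111100 × 0.5669 ≈ 314.937 m.
The two errors are perpendicular, so the maximum displacement is √(555.5² + 314.937²) ≈ 638.565 m.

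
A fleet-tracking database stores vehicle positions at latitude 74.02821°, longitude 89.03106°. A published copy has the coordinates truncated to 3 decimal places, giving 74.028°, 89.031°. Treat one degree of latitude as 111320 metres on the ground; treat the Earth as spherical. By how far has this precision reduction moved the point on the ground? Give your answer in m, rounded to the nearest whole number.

The latitude changed by +0.00021° and the longitude by +0.00006°.
N–S: 0.00021° × 111320 m/° = 23.3772 m.
East–west at this latitude: 0.00006° × 111320 × cos 74.028° ≈ 0.00006 × 30631.7 = 1.8379 m.
Distance: √(23.3772² + 1.8379²) ≈ 23.4493 m.

23 m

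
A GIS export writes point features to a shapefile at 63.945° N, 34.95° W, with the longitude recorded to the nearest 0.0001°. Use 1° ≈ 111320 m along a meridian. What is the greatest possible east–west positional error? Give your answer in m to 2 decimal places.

2.44 m

Rounding to 4 decimal places leaves the longitude within ±5e-05° of the true value.
At latitude 63.945° a degree of longitude spans 111320 m × cos 63.945° = 111320 × 0.4392 ≈ 48895.5 m.
Maximum E–W displacement: 5e-05 × 48895.5 = 2.44477 m.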